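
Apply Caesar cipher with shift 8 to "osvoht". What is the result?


Caesar cipher: shift "osvoht" by 8
  'o' (pos 14) + 8 = pos 22 = 'w'
  's' (pos 18) + 8 = pos 0 = 'a'
  'v' (pos 21) + 8 = pos 3 = 'd'
  'o' (pos 14) + 8 = pos 22 = 'w'
  'h' (pos 7) + 8 = pos 15 = 'p'
  't' (pos 19) + 8 = pos 1 = 'b'
Result: wadwpb

wadwpb


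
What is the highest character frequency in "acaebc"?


Input: acaebc
Character counts:
  'a': 2
  'b': 1
  'c': 2
  'e': 1
Maximum frequency: 2

2


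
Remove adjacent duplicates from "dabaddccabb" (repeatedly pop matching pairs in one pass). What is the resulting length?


Input: dabaddccabb
Stack-based adjacent duplicate removal:
  Read 'd': push. Stack: d
  Read 'a': push. Stack: da
  Read 'b': push. Stack: dab
  Read 'a': push. Stack: daba
  Read 'd': push. Stack: dabad
  Read 'd': matches stack top 'd' => pop. Stack: daba
  Read 'c': push. Stack: dabac
  Read 'c': matches stack top 'c' => pop. Stack: daba
  Read 'a': matches stack top 'a' => pop. Stack: dab
  Read 'b': matches stack top 'b' => pop. Stack: da
  Read 'b': push. Stack: dab
Final stack: "dab" (length 3)

3


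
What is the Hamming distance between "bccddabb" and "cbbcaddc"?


Comparing "bccddabb" and "cbbcaddc" position by position:
  Position 0: 'b' vs 'c' => differ
  Position 1: 'c' vs 'b' => differ
  Position 2: 'c' vs 'b' => differ
  Position 3: 'd' vs 'c' => differ
  Position 4: 'd' vs 'a' => differ
  Position 5: 'a' vs 'd' => differ
  Position 6: 'b' vs 'd' => differ
  Position 7: 'b' vs 'c' => differ
Total differences (Hamming distance): 8

8


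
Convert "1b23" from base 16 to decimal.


Input: "1b23" in base 16
Positional expansion:
  Digit '1' (value 1) x 16^3 = 4096
  Digit 'b' (value 11) x 16^2 = 2816
  Digit '2' (value 2) x 16^1 = 32
  Digit '3' (value 3) x 16^0 = 3
Sum = 6947

6947


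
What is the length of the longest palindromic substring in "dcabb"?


Input: "dcabb"
Checking substrings for palindromes:
  [3:5] "bb" (len 2) => palindrome
Longest palindromic substring: "bb" with length 2

2


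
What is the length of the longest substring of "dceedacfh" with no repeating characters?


Input: "dceedacfh"
Sliding window (track last position of each char):
  Position 0 ('d'): window [0,0] length 1 -- new best
  Position 1 ('c'): window [0,1] length 2 -- new best
  Position 2 ('e'): window [0,2] length 3 -- new best
  Position 3 ('e'): repeat (last at 2), move window start to 3
  Position 3 ('e'): window [3,3] length 1
  Position 4 ('d'): window [3,4] length 2
  Position 5 ('a'): window [3,5] length 3
  Position 6 ('c'): window [3,6] length 4 -- new best
  Position 7 ('f'): window [3,7] length 5 -- new best
  Position 8 ('h'): window [3,8] length 6 -- new best
Longest substring with no repeats: "edacfh" with length 6

6


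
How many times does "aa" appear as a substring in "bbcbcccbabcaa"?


Searching for "aa" in "bbcbcccbabcaa"
Scanning each position:
  Position 0: "bb" => no
  Position 1: "bc" => no
  Position 2: "cb" => no
  Position 3: "bc" => no
  Position 4: "cc" => no
  Position 5: "cc" => no
  Position 6: "cb" => no
  Position 7: "ba" => no
  Position 8: "ab" => no
  Position 9: "bc" => no
  Position 10: "ca" => no
  Position 11: "aa" => MATCH
Total occurrences: 1

1


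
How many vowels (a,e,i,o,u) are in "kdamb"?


Input: kdamb
Checking each character:
  'k' at position 0: consonant
  'd' at position 1: consonant
  'a' at position 2: vowel (running total: 1)
  'm' at position 3: consonant
  'b' at position 4: consonant
Total vowels: 1

1


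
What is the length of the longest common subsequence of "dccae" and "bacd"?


LCS of "dccae" and "bacd"
DP table:
           b    a    c    d
      0    0    0    0    0
  d   0    0    0    0    1
  c   0    0    0    1    1
  c   0    0    0    1    1
  a   0    0    1    1    1
  e   0    0    1    1    1
LCS length = dp[5][4] = 1

1


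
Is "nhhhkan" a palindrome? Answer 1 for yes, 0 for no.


Input: nhhhkan
Reversed: nakhhhn
  Compare pos 0 ('n') with pos 6 ('n'): match
  Compare pos 1 ('h') with pos 5 ('a'): MISMATCH
  Compare pos 2 ('h') with pos 4 ('k'): MISMATCH
Result: not a palindrome

0


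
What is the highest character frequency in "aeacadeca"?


Input: aeacadeca
Character counts:
  'a': 4
  'c': 2
  'd': 1
  'e': 2
Maximum frequency: 4

4


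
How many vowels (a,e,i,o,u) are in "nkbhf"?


Input: nkbhf
Checking each character:
  'n' at position 0: consonant
  'k' at position 1: consonant
  'b' at position 2: consonant
  'h' at position 3: consonant
  'f' at position 4: consonant
Total vowels: 0

0


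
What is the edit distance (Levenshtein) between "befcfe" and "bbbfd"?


Computing edit distance: "befcfe" -> "bbbfd"
DP table:
           b    b    b    f    d
      0    1    2    3    4    5
  b   1    0    1    2    3    4
  e   2    1    1    2    3    4
  f   3    2    2    2    2    3
  c   4    3    3    3    3    3
  f   5    4    4    4    3    4
  e   6    5    5    5    4    4
Edit distance = dp[6][5] = 4

4


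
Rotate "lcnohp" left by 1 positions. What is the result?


Input: "lcnohp", rotate left by 1
First 1 characters: "l"
Remaining characters: "cnohp"
Concatenate remaining + first: "cnohp" + "l" = "cnohpl"

cnohpl


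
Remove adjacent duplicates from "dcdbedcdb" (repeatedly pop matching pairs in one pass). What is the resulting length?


Input: dcdbedcdb
Stack-based adjacent duplicate removal:
  Read 'd': push. Stack: d
  Read 'c': push. Stack: dc
  Read 'd': push. Stack: dcd
  Read 'b': push. Stack: dcdb
  Read 'e': push. Stack: dcdbe
  Read 'd': push. Stack: dcdbed
  Read 'c': push. Stack: dcdbedc
  Read 'd': push. Stack: dcdbedcd
  Read 'b': push. Stack: dcdbedcdb
Final stack: "dcdbedcdb" (length 9)

9


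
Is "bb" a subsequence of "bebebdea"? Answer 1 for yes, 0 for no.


Check if "bb" is a subsequence of "bebebdea"
Greedy scan:
  Position 0 ('b'): matches sub[0] = 'b'
  Position 1 ('e'): no match needed
  Position 2 ('b'): matches sub[1] = 'b'
  Position 3 ('e'): no match needed
  Position 4 ('b'): no match needed
  Position 5 ('d'): no match needed
  Position 6 ('e'): no match needed
  Position 7 ('a'): no match needed
All 2 characters matched => is a subsequence

1


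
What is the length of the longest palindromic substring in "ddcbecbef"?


Input: "ddcbecbef"
Checking substrings for palindromes:
  [0:2] "dd" (len 2) => palindrome
Longest palindromic substring: "dd" with length 2

2


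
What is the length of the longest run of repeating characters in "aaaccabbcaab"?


Input: "aaaccabbcaab"
Scanning for longest run:
  Position 1 ('a'): continues run of 'a', length=2
  Position 2 ('a'): continues run of 'a', length=3
  Position 3 ('c'): new char, reset run to 1
  Position 4 ('c'): continues run of 'c', length=2
  Position 5 ('a'): new char, reset run to 1
  Position 6 ('b'): new char, reset run to 1
  Position 7 ('b'): continues run of 'b', length=2
  Position 8 ('c'): new char, reset run to 1
  Position 9 ('a'): new char, reset run to 1
  Position 10 ('a'): continues run of 'a', length=2
  Position 11 ('b'): new char, reset run to 1
Longest run: 'a' with length 3

3


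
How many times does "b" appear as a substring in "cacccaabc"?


Searching for "b" in "cacccaabc"
Scanning each position:
  Position 0: "c" => no
  Position 1: "a" => no
  Position 2: "c" => no
  Position 3: "c" => no
  Position 4: "c" => no
  Position 5: "a" => no
  Position 6: "a" => no
  Position 7: "b" => MATCH
  Position 8: "c" => no
Total occurrences: 1

1


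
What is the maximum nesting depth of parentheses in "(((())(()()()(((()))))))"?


Input: "(((())(()()()(((()))))))"
Tracking depth:
  Position 0 '(': depth becomes 1
  Position 1 '(': depth becomes 2
  Position 2 '(': depth becomes 3
  Position 3 '(': depth becomes 4
  Position 4 ')': depth becomes 3
  Position 5 ')': depth becomes 2
  Position 6 '(': depth becomes 3
  Position 7 '(': depth becomes 4
  Position 8 ')': depth becomes 3
  Position 9 '(': depth becomes 4
  Position 10 ')': depth becomes 3
  Position 11 '(': depth becomes 4
  Position 12 ')': depth becomes 3
  Position 13 '(': depth becomes 4
  Position 14 '(': depth becomes 5
  Position 15 '(': depth becomes 6
  Position 16 '(': depth becomes 7
  Position 17 ')': depth becomes 6
  Position 18 ')': depth becomes 5
  Position 19 ')': depth becomes 4
  Position 20 ')': depth becomes 3
  Position 21 ')': depth becomes 2
  Position 22 ')': depth becomes 1
  Position 23 ')': depth becomes 0
Maximum depth reached: 7

7


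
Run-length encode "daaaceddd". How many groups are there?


Input: daaaceddd
Scanning for consecutive runs:
  Group 1: 'd' x 1 (positions 0-0)
  Group 2: 'a' x 3 (positions 1-3)
  Group 3: 'c' x 1 (positions 4-4)
  Group 4: 'e' x 1 (positions 5-5)
  Group 5: 'd' x 3 (positions 6-8)
Total groups: 5

5


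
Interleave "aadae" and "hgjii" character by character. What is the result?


Interleaving "aadae" and "hgjii":
  Position 0: 'a' from first, 'h' from second => "ah"
  Position 1: 'a' from first, 'g' from second => "ag"
  Position 2: 'd' from first, 'j' from second => "dj"
  Position 3: 'a' from first, 'i' from second => "ai"
  Position 4: 'e' from first, 'i' from second => "ei"
Result: ahagdjaiei

ahagdjaiei


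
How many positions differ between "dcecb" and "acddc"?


Comparing "dcecb" and "acddc" position by position:
  Position 0: 'd' vs 'a' => DIFFER
  Position 1: 'c' vs 'c' => same
  Position 2: 'e' vs 'd' => DIFFER
  Position 3: 'c' vs 'd' => DIFFER
  Position 4: 'b' vs 'c' => DIFFER
Positions that differ: 4

4


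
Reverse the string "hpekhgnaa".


Input: hpekhgnaa
Reading characters right to left:
  Position 8: 'a'
  Position 7: 'a'
  Position 6: 'n'
  Position 5: 'g'
  Position 4: 'h'
  Position 3: 'k'
  Position 2: 'e'
  Position 1: 'p'
  Position 0: 'h'
Reversed: aanghkeph

aanghkeph


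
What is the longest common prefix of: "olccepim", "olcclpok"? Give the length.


Words: olccepim, olcclpok
  Position 0: all 'o' => match
  Position 1: all 'l' => match
  Position 2: all 'c' => match
  Position 3: all 'c' => match
  Position 4: ('e', 'l') => mismatch, stop
LCP = "olcc" (length 4)

4


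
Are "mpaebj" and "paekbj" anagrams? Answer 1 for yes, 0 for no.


Strings: "mpaebj", "paekbj"
Sorted first:  abejmp
Sorted second: abejkp
Differ at position 4: 'm' vs 'k' => not anagrams

0


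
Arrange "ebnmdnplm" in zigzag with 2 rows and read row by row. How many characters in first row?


Zigzag "ebnmdnplm" into 2 rows:
Placing characters:
  'e' => row 0
  'b' => row 1
  'n' => row 0
  'm' => row 1
  'd' => row 0
  'n' => row 1
  'p' => row 0
  'l' => row 1
  'm' => row 0
Rows:
  Row 0: "endpm"
  Row 1: "bmnl"
First row length: 5

5


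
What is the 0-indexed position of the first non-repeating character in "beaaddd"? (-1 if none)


Input: beaaddd
Character frequencies:
  'a': 2
  'b': 1
  'd': 3
  'e': 1
Scanning left to right for freq == 1:
  Position 0 ('b'): unique! => answer = 0

0


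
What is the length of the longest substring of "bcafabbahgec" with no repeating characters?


Input: "bcafabbahgec"
Sliding window (track last position of each char):
  Position 0 ('b'): window [0,0] length 1 -- new best
  Position 1 ('c'): window [0,1] length 2 -- new best
  Position 2 ('a'): window [0,2] length 3 -- new best
  Position 3 ('f'): window [0,3] length 4 -- new best
  Position 4 ('a'): repeat (last at 2), move window start to 3
  Position 4 ('a'): window [3,4] length 2
  Position 5 ('b'): window [3,5] length 3
  Position 6 ('b'): repeat (last at 5), move window start to 6
  Position 6 ('b'): window [6,6] length 1
  Position 7 ('a'): window [6,7] length 2
  Position 8 ('h'): window [6,8] length 3
  Position 9 ('g'): window [6,9] length 4
  Position 10 ('e'): window [6,10] length 5 -- new best
  Position 11 ('c'): window [6,11] length 6 -- new best
Longest substring with no repeats: "bahgec" with length 6

6


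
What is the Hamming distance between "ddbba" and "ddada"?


Comparing "ddbba" and "ddada" position by position:
  Position 0: 'd' vs 'd' => same
  Position 1: 'd' vs 'd' => same
  Position 2: 'b' vs 'a' => differ
  Position 3: 'b' vs 'd' => differ
  Position 4: 'a' vs 'a' => same
Total differences (Hamming distance): 2

2


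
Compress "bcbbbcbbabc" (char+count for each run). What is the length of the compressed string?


Input: bcbbbcbbabc
Runs:
  'b' x 1 => "b1"
  'c' x 1 => "c1"
  'b' x 3 => "b3"
  'c' x 1 => "c1"
  'b' x 2 => "b2"
  'a' x 1 => "a1"
  'b' x 1 => "b1"
  'c' x 1 => "c1"
Compressed: "b1c1b3c1b2a1b1c1"
Compressed length: 16

16


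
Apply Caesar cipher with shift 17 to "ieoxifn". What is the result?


Caesar cipher: shift "ieoxifn" by 17
  'i' (pos 8) + 17 = pos 25 = 'z'
  'e' (pos 4) + 17 = pos 21 = 'v'
  'o' (pos 14) + 17 = pos 5 = 'f'
  'x' (pos 23) + 17 = pos 14 = 'o'
  'i' (pos 8) + 17 = pos 25 = 'z'
  'f' (pos 5) + 17 = pos 22 = 'w'
  'n' (pos 13) + 17 = pos 4 = 'e'
Result: zvfozwe

zvfozwe


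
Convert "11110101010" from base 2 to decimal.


Input: "11110101010" in base 2
Positional expansion:
  Digit '1' (value 1) x 2^10 = 1024
  Digit '1' (value 1) x 2^9 = 512
  Digit '1' (value 1) x 2^8 = 256
  Digit '1' (value 1) x 2^7 = 128
  Digit '0' (value 0) x 2^6 = 0
  Digit '1' (value 1) x 2^5 = 32
  Digit '0' (value 0) x 2^4 = 0
  Digit '1' (value 1) x 2^3 = 8
  Digit '0' (value 0) x 2^2 = 0
  Digit '1' (value 1) x 2^1 = 2
  Digit '0' (value 0) x 2^0 = 0
Sum = 1962

1962


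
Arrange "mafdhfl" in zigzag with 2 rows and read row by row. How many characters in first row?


Zigzag "mafdhfl" into 2 rows:
Placing characters:
  'm' => row 0
  'a' => row 1
  'f' => row 0
  'd' => row 1
  'h' => row 0
  'f' => row 1
  'l' => row 0
Rows:
  Row 0: "mfhl"
  Row 1: "adf"
First row length: 4

4


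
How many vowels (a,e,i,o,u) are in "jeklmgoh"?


Input: jeklmgoh
Checking each character:
  'j' at position 0: consonant
  'e' at position 1: vowel (running total: 1)
  'k' at position 2: consonant
  'l' at position 3: consonant
  'm' at position 4: consonant
  'g' at position 5: consonant
  'o' at position 6: vowel (running total: 2)
  'h' at position 7: consonant
Total vowels: 2

2


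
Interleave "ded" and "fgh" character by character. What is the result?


Interleaving "ded" and "fgh":
  Position 0: 'd' from first, 'f' from second => "df"
  Position 1: 'e' from first, 'g' from second => "eg"
  Position 2: 'd' from first, 'h' from second => "dh"
Result: dfegdh

dfegdh


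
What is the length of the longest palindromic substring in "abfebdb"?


Input: "abfebdb"
Checking substrings for palindromes:
  [4:7] "bdb" (len 3) => palindrome
Longest palindromic substring: "bdb" with length 3

3


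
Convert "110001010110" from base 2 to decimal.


Input: "110001010110" in base 2
Positional expansion:
  Digit '1' (value 1) x 2^11 = 2048
  Digit '1' (value 1) x 2^10 = 1024
  Digit '0' (value 0) x 2^9 = 0
  Digit '0' (value 0) x 2^8 = 0
  Digit '0' (value 0) x 2^7 = 0
  Digit '1' (value 1) x 2^6 = 64
  Digit '0' (value 0) x 2^5 = 0
  Digit '1' (value 1) x 2^4 = 16
  Digit '0' (value 0) x 2^3 = 0
  Digit '1' (value 1) x 2^2 = 4
  Digit '1' (value 1) x 2^1 = 2
  Digit '0' (value 0) x 2^0 = 0
Sum = 3158

3158


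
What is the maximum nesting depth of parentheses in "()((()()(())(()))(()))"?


Input: "()((()()(())(()))(()))"
Tracking depth:
  Position 0 '(': depth becomes 1
  Position 1 ')': depth becomes 0
  Position 2 '(': depth becomes 1
  Position 3 '(': depth becomes 2
  Position 4 '(': depth becomes 3
  Position 5 ')': depth becomes 2
  Position 6 '(': depth becomes 3
  Position 7 ')': depth becomes 2
  Position 8 '(': depth becomes 3
  Position 9 '(': depth becomes 4
  Position 10 ')': depth becomes 3
  Position 11 ')': depth becomes 2
  Position 12 '(': depth becomes 3
  Position 13 '(': depth becomes 4
  Position 14 ')': depth becomes 3
  Position 15 ')': depth becomes 2
  Position 16 ')': depth becomes 1
  Position 17 '(': depth becomes 2
  Position 18 '(': depth becomes 3
  Position 19 ')': depth becomes 2
  Position 20 ')': depth becomes 1
  Position 21 ')': depth becomes 0
Maximum depth reached: 4

4


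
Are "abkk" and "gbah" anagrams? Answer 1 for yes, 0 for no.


Strings: "abkk", "gbah"
Sorted first:  abkk
Sorted second: abgh
Differ at position 2: 'k' vs 'g' => not anagrams

0


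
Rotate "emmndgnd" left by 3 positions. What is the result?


Input: "emmndgnd", rotate left by 3
First 3 characters: "emm"
Remaining characters: "ndgnd"
Concatenate remaining + first: "ndgnd" + "emm" = "ndgndemm"

ndgndemm


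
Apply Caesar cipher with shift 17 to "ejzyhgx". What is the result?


Caesar cipher: shift "ejzyhgx" by 17
  'e' (pos 4) + 17 = pos 21 = 'v'
  'j' (pos 9) + 17 = pos 0 = 'a'
  'z' (pos 25) + 17 = pos 16 = 'q'
  'y' (pos 24) + 17 = pos 15 = 'p'
  'h' (pos 7) + 17 = pos 24 = 'y'
  'g' (pos 6) + 17 = pos 23 = 'x'
  'x' (pos 23) + 17 = pos 14 = 'o'
Result: vaqpyxo

vaqpyxo


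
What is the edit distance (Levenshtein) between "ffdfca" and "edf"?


Computing edit distance: "ffdfca" -> "edf"
DP table:
           e    d    f
      0    1    2    3
  f   1    1    2    2
  f   2    2    2    2
  d   3    3    2    3
  f   4    4    3    2
  c   5    5    4    3
  a   6    6    5    4
Edit distance = dp[6][3] = 4

4


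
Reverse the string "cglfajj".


Input: cglfajj
Reading characters right to left:
  Position 6: 'j'
  Position 5: 'j'
  Position 4: 'a'
  Position 3: 'f'
  Position 2: 'l'
  Position 1: 'g'
  Position 0: 'c'
Reversed: jjaflgc

jjaflgc


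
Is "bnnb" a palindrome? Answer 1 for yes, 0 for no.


Input: bnnb
Reversed: bnnb
  Compare pos 0 ('b') with pos 3 ('b'): match
  Compare pos 1 ('n') with pos 2 ('n'): match
Result: palindrome

1


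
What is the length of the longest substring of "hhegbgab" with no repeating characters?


Input: "hhegbgab"
Sliding window (track last position of each char):
  Position 0 ('h'): window [0,0] length 1 -- new best
  Position 1 ('h'): repeat (last at 0), move window start to 1
  Position 1 ('h'): window [1,1] length 1
  Position 2 ('e'): window [1,2] length 2 -- new best
  Position 3 ('g'): window [1,3] length 3 -- new best
  Position 4 ('b'): window [1,4] length 4 -- new best
  Position 5 ('g'): repeat (last at 3), move window start to 4
  Position 5 ('g'): window [4,5] length 2
  Position 6 ('a'): window [4,6] length 3
  Position 7 ('b'): repeat (last at 4), move window start to 5
  Position 7 ('b'): window [5,7] length 3
Longest substring with no repeats: "hegb" with length 4

4


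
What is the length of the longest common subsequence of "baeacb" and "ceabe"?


LCS of "baeacb" and "ceabe"
DP table:
           c    e    a    b    e
      0    0    0    0    0    0
  b   0    0    0    0    1    1
  a   0    0    0    1    1    1
  e   0    0    1    1    1    2
  a   0    0    1    2    2    2
  c   0    1    1    2    2    2
  b   0    1    1    2    3    3
LCS length = dp[6][5] = 3

3


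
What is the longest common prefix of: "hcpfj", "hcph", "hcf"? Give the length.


Words: hcpfj, hcph, hcf
  Position 0: all 'h' => match
  Position 1: all 'c' => match
  Position 2: ('p', 'p', 'f') => mismatch, stop
LCP = "hc" (length 2)

2


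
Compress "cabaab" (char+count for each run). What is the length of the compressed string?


Input: cabaab
Runs:
  'c' x 1 => "c1"
  'a' x 1 => "a1"
  'b' x 1 => "b1"
  'a' x 2 => "a2"
  'b' x 1 => "b1"
Compressed: "c1a1b1a2b1"
Compressed length: 10

10


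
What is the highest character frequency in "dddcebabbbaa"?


Input: dddcebabbbaa
Character counts:
  'a': 3
  'b': 4
  'c': 1
  'd': 3
  'e': 1
Maximum frequency: 4

4


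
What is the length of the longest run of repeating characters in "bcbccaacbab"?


Input: "bcbccaacbab"
Scanning for longest run:
  Position 1 ('c'): new char, reset run to 1
  Position 2 ('b'): new char, reset run to 1
  Position 3 ('c'): new char, reset run to 1
  Position 4 ('c'): continues run of 'c', length=2
  Position 5 ('a'): new char, reset run to 1
  Position 6 ('a'): continues run of 'a', length=2
  Position 7 ('c'): new char, reset run to 1
  Position 8 ('b'): new char, reset run to 1
  Position 9 ('a'): new char, reset run to 1
  Position 10 ('b'): new char, reset run to 1
Longest run: 'c' with length 2

2


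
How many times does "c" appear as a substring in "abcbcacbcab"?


Searching for "c" in "abcbcacbcab"
Scanning each position:
  Position 0: "a" => no
  Position 1: "b" => no
  Position 2: "c" => MATCH
  Position 3: "b" => no
  Position 4: "c" => MATCH
  Position 5: "a" => no
  Position 6: "c" => MATCH
  Position 7: "b" => no
  Position 8: "c" => MATCH
  Position 9: "a" => no
  Position 10: "b" => no
Total occurrences: 4

4


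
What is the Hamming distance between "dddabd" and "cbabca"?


Comparing "dddabd" and "cbabca" position by position:
  Position 0: 'd' vs 'c' => differ
  Position 1: 'd' vs 'b' => differ
  Position 2: 'd' vs 'a' => differ
  Position 3: 'a' vs 'b' => differ
  Position 4: 'b' vs 'c' => differ
  Position 5: 'd' vs 'a' => differ
Total differences (Hamming distance): 6

6


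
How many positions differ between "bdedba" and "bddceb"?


Comparing "bdedba" and "bddceb" position by position:
  Position 0: 'b' vs 'b' => same
  Position 1: 'd' vs 'd' => same
  Position 2: 'e' vs 'd' => DIFFER
  Position 3: 'd' vs 'c' => DIFFER
  Position 4: 'b' vs 'e' => DIFFER
  Position 5: 'a' vs 'b' => DIFFER
Positions that differ: 4

4


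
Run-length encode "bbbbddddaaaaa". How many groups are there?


Input: bbbbddddaaaaa
Scanning for consecutive runs:
  Group 1: 'b' x 4 (positions 0-3)
  Group 2: 'd' x 4 (positions 4-7)
  Group 3: 'a' x 5 (positions 8-12)
Total groups: 3

3


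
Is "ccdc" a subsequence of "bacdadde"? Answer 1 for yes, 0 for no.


Check if "ccdc" is a subsequence of "bacdadde"
Greedy scan:
  Position 0 ('b'): no match needed
  Position 1 ('a'): no match needed
  Position 2 ('c'): matches sub[0] = 'c'
  Position 3 ('d'): no match needed
  Position 4 ('a'): no match needed
  Position 5 ('d'): no match needed
  Position 6 ('d'): no match needed
  Position 7 ('e'): no match needed
Only matched 1/4 characters => not a subsequence

0


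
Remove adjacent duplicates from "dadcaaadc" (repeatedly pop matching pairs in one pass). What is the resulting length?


Input: dadcaaadc
Stack-based adjacent duplicate removal:
  Read 'd': push. Stack: d
  Read 'a': push. Stack: da
  Read 'd': push. Stack: dad
  Read 'c': push. Stack: dadc
  Read 'a': push. Stack: dadca
  Read 'a': matches stack top 'a' => pop. Stack: dadc
  Read 'a': push. Stack: dadca
  Read 'd': push. Stack: dadcad
  Read 'c': push. Stack: dadcadc
Final stack: "dadcadc" (length 7)

7


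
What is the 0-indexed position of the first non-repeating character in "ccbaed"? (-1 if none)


Input: ccbaed
Character frequencies:
  'a': 1
  'b': 1
  'c': 2
  'd': 1
  'e': 1
Scanning left to right for freq == 1:
  Position 0 ('c'): freq=2, skip
  Position 1 ('c'): freq=2, skip
  Position 2 ('b'): unique! => answer = 2

2


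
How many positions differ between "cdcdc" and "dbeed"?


Comparing "cdcdc" and "dbeed" position by position:
  Position 0: 'c' vs 'd' => DIFFER
  Position 1: 'd' vs 'b' => DIFFER
  Position 2: 'c' vs 'e' => DIFFER
  Position 3: 'd' vs 'e' => DIFFER
  Position 4: 'c' vs 'd' => DIFFER
Positions that differ: 5

5


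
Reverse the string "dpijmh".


Input: dpijmh
Reading characters right to left:
  Position 5: 'h'
  Position 4: 'm'
  Position 3: 'j'
  Position 2: 'i'
  Position 1: 'p'
  Position 0: 'd'
Reversed: hmjipd

hmjipd


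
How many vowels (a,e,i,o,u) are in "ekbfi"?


Input: ekbfi
Checking each character:
  'e' at position 0: vowel (running total: 1)
  'k' at position 1: consonant
  'b' at position 2: consonant
  'f' at position 3: consonant
  'i' at position 4: vowel (running total: 2)
Total vowels: 2

2


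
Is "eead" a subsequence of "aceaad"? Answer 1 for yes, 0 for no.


Check if "eead" is a subsequence of "aceaad"
Greedy scan:
  Position 0 ('a'): no match needed
  Position 1 ('c'): no match needed
  Position 2 ('e'): matches sub[0] = 'e'
  Position 3 ('a'): no match needed
  Position 4 ('a'): no match needed
  Position 5 ('d'): no match needed
Only matched 1/4 characters => not a subsequence

0


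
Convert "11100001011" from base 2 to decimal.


Input: "11100001011" in base 2
Positional expansion:
  Digit '1' (value 1) x 2^10 = 1024
  Digit '1' (value 1) x 2^9 = 512
  Digit '1' (value 1) x 2^8 = 256
  Digit '0' (value 0) x 2^7 = 0
  Digit '0' (value 0) x 2^6 = 0
  Digit '0' (value 0) x 2^5 = 0
  Digit '0' (value 0) x 2^4 = 0
  Digit '1' (value 1) x 2^3 = 8
  Digit '0' (value 0) x 2^2 = 0
  Digit '1' (value 1) x 2^1 = 2
  Digit '1' (value 1) x 2^0 = 1
Sum = 1803

1803


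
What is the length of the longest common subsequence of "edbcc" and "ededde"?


LCS of "edbcc" and "ededde"
DP table:
           e    d    e    d    d    e
      0    0    0    0    0    0    0
  e   0    1    1    1    1    1    1
  d   0    1    2    2    2    2    2
  b   0    1    2    2    2    2    2
  c   0    1    2    2    2    2    2
  c   0    1    2    2    2    2    2
LCS length = dp[5][6] = 2

2


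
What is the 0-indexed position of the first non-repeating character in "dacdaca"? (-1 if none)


Input: dacdaca
Character frequencies:
  'a': 3
  'c': 2
  'd': 2
Scanning left to right for freq == 1:
  Position 0 ('d'): freq=2, skip
  Position 1 ('a'): freq=3, skip
  Position 2 ('c'): freq=2, skip
  Position 3 ('d'): freq=2, skip
  Position 4 ('a'): freq=3, skip
  Position 5 ('c'): freq=2, skip
  Position 6 ('a'): freq=3, skip
  No unique character found => answer = -1

-1


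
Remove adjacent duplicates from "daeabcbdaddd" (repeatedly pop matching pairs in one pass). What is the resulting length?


Input: daeabcbdaddd
Stack-based adjacent duplicate removal:
  Read 'd': push. Stack: d
  Read 'a': push. Stack: da
  Read 'e': push. Stack: dae
  Read 'a': push. Stack: daea
  Read 'b': push. Stack: daeab
  Read 'c': push. Stack: daeabc
  Read 'b': push. Stack: daeabcb
  Read 'd': push. Stack: daeabcbd
  Read 'a': push. Stack: daeabcbda
  Read 'd': push. Stack: daeabcbdad
  Read 'd': matches stack top 'd' => pop. Stack: daeabcbda
  Read 'd': push. Stack: daeabcbdad
Final stack: "daeabcbdad" (length 10)

10


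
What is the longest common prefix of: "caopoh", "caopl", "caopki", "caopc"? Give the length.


Words: caopoh, caopl, caopki, caopc
  Position 0: all 'c' => match
  Position 1: all 'a' => match
  Position 2: all 'o' => match
  Position 3: all 'p' => match
  Position 4: ('o', 'l', 'k', 'c') => mismatch, stop
LCP = "caop" (length 4)

4


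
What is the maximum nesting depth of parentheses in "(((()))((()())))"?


Input: "(((()))((()())))"
Tracking depth:
  Position 0 '(': depth becomes 1
  Position 1 '(': depth becomes 2
  Position 2 '(': depth becomes 3
  Position 3 '(': depth becomes 4
  Position 4 ')': depth becomes 3
  Position 5 ')': depth becomes 2
  Position 6 ')': depth becomes 1
  Position 7 '(': depth becomes 2
  Position 8 '(': depth becomes 3
  Position 9 '(': depth becomes 4
  Position 10 ')': depth becomes 3
  Position 11 '(': depth becomes 4
  Position 12 ')': depth becomes 3
  Position 13 ')': depth becomes 2
  Position 14 ')': depth becomes 1
  Position 15 ')': depth becomes 0
Maximum depth reached: 4

4


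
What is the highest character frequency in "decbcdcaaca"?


Input: decbcdcaaca
Character counts:
  'a': 3
  'b': 1
  'c': 4
  'd': 2
  'e': 1
Maximum frequency: 4

4


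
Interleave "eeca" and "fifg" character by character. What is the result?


Interleaving "eeca" and "fifg":
  Position 0: 'e' from first, 'f' from second => "ef"
  Position 1: 'e' from first, 'i' from second => "ei"
  Position 2: 'c' from first, 'f' from second => "cf"
  Position 3: 'a' from first, 'g' from second => "ag"
Result: efeicfag

efeicfag


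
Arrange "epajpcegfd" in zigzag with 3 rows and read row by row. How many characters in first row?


Zigzag "epajpcegfd" into 3 rows:
Placing characters:
  'e' => row 0
  'p' => row 1
  'a' => row 2
  'j' => row 1
  'p' => row 0
  'c' => row 1
  'e' => row 2
  'g' => row 1
  'f' => row 0
  'd' => row 1
Rows:
  Row 0: "epf"
  Row 1: "pjcgd"
  Row 2: "ae"
First row length: 3

3


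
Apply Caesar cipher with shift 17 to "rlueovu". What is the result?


Caesar cipher: shift "rlueovu" by 17
  'r' (pos 17) + 17 = pos 8 = 'i'
  'l' (pos 11) + 17 = pos 2 = 'c'
  'u' (pos 20) + 17 = pos 11 = 'l'
  'e' (pos 4) + 17 = pos 21 = 'v'
  'o' (pos 14) + 17 = pos 5 = 'f'
  'v' (pos 21) + 17 = pos 12 = 'm'
  'u' (pos 20) + 17 = pos 11 = 'l'
Result: iclvfml

iclvfml


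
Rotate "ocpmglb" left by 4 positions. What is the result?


Input: "ocpmglb", rotate left by 4
First 4 characters: "ocpm"
Remaining characters: "glb"
Concatenate remaining + first: "glb" + "ocpm" = "glbocpm"

glbocpm


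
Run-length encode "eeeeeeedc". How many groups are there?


Input: eeeeeeedc
Scanning for consecutive runs:
  Group 1: 'e' x 7 (positions 0-6)
  Group 2: 'd' x 1 (positions 7-7)
  Group 3: 'c' x 1 (positions 8-8)
Total groups: 3

3


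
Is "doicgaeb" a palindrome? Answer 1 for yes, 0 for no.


Input: doicgaeb
Reversed: beagciod
  Compare pos 0 ('d') with pos 7 ('b'): MISMATCH
  Compare pos 1 ('o') with pos 6 ('e'): MISMATCH
  Compare pos 2 ('i') with pos 5 ('a'): MISMATCH
  Compare pos 3 ('c') with pos 4 ('g'): MISMATCH
Result: not a palindrome

0


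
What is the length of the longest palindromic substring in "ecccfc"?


Input: "ecccfc"
Checking substrings for palindromes:
  [1:4] "ccc" (len 3) => palindrome
  [3:6] "cfc" (len 3) => palindrome
  [1:3] "cc" (len 2) => palindrome
  [2:4] "cc" (len 2) => palindrome
Longest palindromic substring: "ccc" with length 3

3


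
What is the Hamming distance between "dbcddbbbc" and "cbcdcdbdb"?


Comparing "dbcddbbbc" and "cbcdcdbdb" position by position:
  Position 0: 'd' vs 'c' => differ
  Position 1: 'b' vs 'b' => same
  Position 2: 'c' vs 'c' => same
  Position 3: 'd' vs 'd' => same
  Position 4: 'd' vs 'c' => differ
  Position 5: 'b' vs 'd' => differ
  Position 6: 'b' vs 'b' => same
  Position 7: 'b' vs 'd' => differ
  Position 8: 'c' vs 'b' => differ
Total differences (Hamming distance): 5

5


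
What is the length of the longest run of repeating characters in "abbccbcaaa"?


Input: "abbccbcaaa"
Scanning for longest run:
  Position 1 ('b'): new char, reset run to 1
  Position 2 ('b'): continues run of 'b', length=2
  Position 3 ('c'): new char, reset run to 1
  Position 4 ('c'): continues run of 'c', length=2
  Position 5 ('b'): new char, reset run to 1
  Position 6 ('c'): new char, reset run to 1
  Position 7 ('a'): new char, reset run to 1
  Position 8 ('a'): continues run of 'a', length=2
  Position 9 ('a'): continues run of 'a', length=3
Longest run: 'a' with length 3

3


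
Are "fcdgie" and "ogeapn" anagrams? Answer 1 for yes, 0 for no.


Strings: "fcdgie", "ogeapn"
Sorted first:  cdefgi
Sorted second: aegnop
Differ at position 0: 'c' vs 'a' => not anagrams

0


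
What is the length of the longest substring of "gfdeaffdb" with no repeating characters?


Input: "gfdeaffdb"
Sliding window (track last position of each char):
  Position 0 ('g'): window [0,0] length 1 -- new best
  Position 1 ('f'): window [0,1] length 2 -- new best
  Position 2 ('d'): window [0,2] length 3 -- new best
  Position 3 ('e'): window [0,3] length 4 -- new best
  Position 4 ('a'): window [0,4] length 5 -- new best
  Position 5 ('f'): repeat (last at 1), move window start to 2
  Position 5 ('f'): window [2,5] length 4
  Position 6 ('f'): repeat (last at 5), move window start to 6
  Position 6 ('f'): window [6,6] length 1
  Position 7 ('d'): window [6,7] length 2
  Position 8 ('b'): window [6,8] length 3
Longest substring with no repeats: "gfdea" with length 5

5


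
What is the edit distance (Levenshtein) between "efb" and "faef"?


Computing edit distance: "efb" -> "faef"
DP table:
           f    a    e    f
      0    1    2    3    4
  e   1    1    2    2    3
  f   2    1    2    3    2
  b   3    2    2    3    3
Edit distance = dp[3][4] = 3

3


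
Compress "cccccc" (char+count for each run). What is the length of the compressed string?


Input: cccccc
Runs:
  'c' x 6 => "c6"
Compressed: "c6"
Compressed length: 2

2


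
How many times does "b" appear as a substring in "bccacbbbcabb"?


Searching for "b" in "bccacbbbcabb"
Scanning each position:
  Position 0: "b" => MATCH
  Position 1: "c" => no
  Position 2: "c" => no
  Position 3: "a" => no
  Position 4: "c" => no
  Position 5: "b" => MATCH
  Position 6: "b" => MATCH
  Position 7: "b" => MATCH
  Position 8: "c" => no
  Position 9: "a" => no
  Position 10: "b" => MATCH
  Position 11: "b" => MATCH
Total occurrences: 6

6


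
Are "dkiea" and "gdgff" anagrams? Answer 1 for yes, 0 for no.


Strings: "dkiea", "gdgff"
Sorted first:  adeik
Sorted second: dffgg
Differ at position 0: 'a' vs 'd' => not anagrams

0


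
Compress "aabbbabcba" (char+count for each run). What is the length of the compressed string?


Input: aabbbabcba
Runs:
  'a' x 2 => "a2"
  'b' x 3 => "b3"
  'a' x 1 => "a1"
  'b' x 1 => "b1"
  'c' x 1 => "c1"
  'b' x 1 => "b1"
  'a' x 1 => "a1"
Compressed: "a2b3a1b1c1b1a1"
Compressed length: 14

14


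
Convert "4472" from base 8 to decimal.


Input: "4472" in base 8
Positional expansion:
  Digit '4' (value 4) x 8^3 = 2048
  Digit '4' (value 4) x 8^2 = 256
  Digit '7' (value 7) x 8^1 = 56
  Digit '2' (value 2) x 8^0 = 2
Sum = 2362

2362


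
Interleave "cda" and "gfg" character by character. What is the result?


Interleaving "cda" and "gfg":
  Position 0: 'c' from first, 'g' from second => "cg"
  Position 1: 'd' from first, 'f' from second => "df"
  Position 2: 'a' from first, 'g' from second => "ag"
Result: cgdfag

cgdfag


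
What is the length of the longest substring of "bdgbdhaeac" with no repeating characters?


Input: "bdgbdhaeac"
Sliding window (track last position of each char):
  Position 0 ('b'): window [0,0] length 1 -- new best
  Position 1 ('d'): window [0,1] length 2 -- new best
  Position 2 ('g'): window [0,2] length 3 -- new best
  Position 3 ('b'): repeat (last at 0), move window start to 1
  Position 3 ('b'): window [1,3] length 3
  Position 4 ('d'): repeat (last at 1), move window start to 2
  Position 4 ('d'): window [2,4] length 3
  Position 5 ('h'): window [2,5] length 4 -- new best
  Position 6 ('a'): window [2,6] length 5 -- new best
  Position 7 ('e'): window [2,7] length 6 -- new best
  Position 8 ('a'): repeat (last at 6), move window start to 7
  Position 8 ('a'): window [7,8] length 2
  Position 9 ('c'): window [7,9] length 3
Longest substring with no repeats: "gbdhae" with length 6

6


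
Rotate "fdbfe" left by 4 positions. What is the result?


Input: "fdbfe", rotate left by 4
First 4 characters: "fdbf"
Remaining characters: "e"
Concatenate remaining + first: "e" + "fdbf" = "efdbf"

efdbf


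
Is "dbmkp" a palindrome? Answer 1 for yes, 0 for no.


Input: dbmkp
Reversed: pkmbd
  Compare pos 0 ('d') with pos 4 ('p'): MISMATCH
  Compare pos 1 ('b') with pos 3 ('k'): MISMATCH
Result: not a palindrome

0


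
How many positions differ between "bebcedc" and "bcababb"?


Comparing "bebcedc" and "bcababb" position by position:
  Position 0: 'b' vs 'b' => same
  Position 1: 'e' vs 'c' => DIFFER
  Position 2: 'b' vs 'a' => DIFFER
  Position 3: 'c' vs 'b' => DIFFER
  Position 4: 'e' vs 'a' => DIFFER
  Position 5: 'd' vs 'b' => DIFFER
  Position 6: 'c' vs 'b' => DIFFER
Positions that differ: 6

6


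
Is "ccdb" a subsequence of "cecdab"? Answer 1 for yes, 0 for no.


Check if "ccdb" is a subsequence of "cecdab"
Greedy scan:
  Position 0 ('c'): matches sub[0] = 'c'
  Position 1 ('e'): no match needed
  Position 2 ('c'): matches sub[1] = 'c'
  Position 3 ('d'): matches sub[2] = 'd'
  Position 4 ('a'): no match needed
  Position 5 ('b'): matches sub[3] = 'b'
All 4 characters matched => is a subsequence

1


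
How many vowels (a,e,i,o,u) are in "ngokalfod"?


Input: ngokalfod
Checking each character:
  'n' at position 0: consonant
  'g' at position 1: consonant
  'o' at position 2: vowel (running total: 1)
  'k' at position 3: consonant
  'a' at position 4: vowel (running total: 2)
  'l' at position 5: consonant
  'f' at position 6: consonant
  'o' at position 7: vowel (running total: 3)
  'd' at position 8: consonant
Total vowels: 3

3


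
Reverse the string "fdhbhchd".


Input: fdhbhchd
Reading characters right to left:
  Position 7: 'd'
  Position 6: 'h'
  Position 5: 'c'
  Position 4: 'h'
  Position 3: 'b'
  Position 2: 'h'
  Position 1: 'd'
  Position 0: 'f'
Reversed: dhchbhdf

dhchbhdf


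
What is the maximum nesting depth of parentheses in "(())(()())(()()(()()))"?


Input: "(())(()())(()()(()()))"
Tracking depth:
  Position 0 '(': depth becomes 1
  Position 1 '(': depth becomes 2
  Position 2 ')': depth becomes 1
  Position 3 ')': depth becomes 0
  Position 4 '(': depth becomes 1
  Position 5 '(': depth becomes 2
  Position 6 ')': depth becomes 1
  Position 7 '(': depth becomes 2
  Position 8 ')': depth becomes 1
  Position 9 ')': depth becomes 0
  Position 10 '(': depth becomes 1
  Position 11 '(': depth becomes 2
  Position 12 ')': depth becomes 1
  Position 13 '(': depth becomes 2
  Position 14 ')': depth becomes 1
  Position 15 '(': depth becomes 2
  Position 16 '(': depth becomes 3
  Position 17 ')': depth becomes 2
  Position 18 '(': depth becomes 3
  Position 19 ')': depth becomes 2
  Position 20 ')': depth becomes 1
  Position 21 ')': depth becomes 0
Maximum depth reached: 3

3


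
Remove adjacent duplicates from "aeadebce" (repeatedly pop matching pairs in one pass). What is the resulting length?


Input: aeadebce
Stack-based adjacent duplicate removal:
  Read 'a': push. Stack: a
  Read 'e': push. Stack: ae
  Read 'a': push. Stack: aea
  Read 'd': push. Stack: aead
  Read 'e': push. Stack: aeade
  Read 'b': push. Stack: aeadeb
  Read 'c': push. Stack: aeadebc
  Read 'e': push. Stack: aeadebce
Final stack: "aeadebce" (length 8)

8


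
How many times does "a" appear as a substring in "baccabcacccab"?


Searching for "a" in "baccabcacccab"
Scanning each position:
  Position 0: "b" => no
  Position 1: "a" => MATCH
  Position 2: "c" => no
  Position 3: "c" => no
  Position 4: "a" => MATCH
  Position 5: "b" => no
  Position 6: "c" => no
  Position 7: "a" => MATCH
  Position 8: "c" => no
  Position 9: "c" => no
  Position 10: "c" => no
  Position 11: "a" => MATCH
  Position 12: "b" => no
Total occurrences: 4

4


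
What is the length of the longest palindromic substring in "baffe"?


Input: "baffe"
Checking substrings for palindromes:
  [2:4] "ff" (len 2) => palindrome
Longest palindromic substring: "ff" with length 2

2


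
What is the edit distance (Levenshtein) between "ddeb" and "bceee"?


Computing edit distance: "ddeb" -> "bceee"
DP table:
           b    c    e    e    e
      0    1    2    3    4    5
  d   1    1    2    3    4    5
  d   2    2    2    3    4    5
  e   3    3    3    2    3    4
  b   4    3    4    3    3    4
Edit distance = dp[4][5] = 4

4


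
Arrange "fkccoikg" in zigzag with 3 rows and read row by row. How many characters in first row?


Zigzag "fkccoikg" into 3 rows:
Placing characters:
  'f' => row 0
  'k' => row 1
  'c' => row 2
  'c' => row 1
  'o' => row 0
  'i' => row 1
  'k' => row 2
  'g' => row 1
Rows:
  Row 0: "fo"
  Row 1: "kcig"
  Row 2: "ck"
First row length: 2

2


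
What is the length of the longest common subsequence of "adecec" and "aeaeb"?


LCS of "adecec" and "aeaeb"
DP table:
           a    e    a    e    b
      0    0    0    0    0    0
  a   0    1    1    1    1    1
  d   0    1    1    1    1    1
  e   0    1    2    2    2    2
  c   0    1    2    2    2    2
  e   0    1    2    2    3    3
  c   0    1    2    2    3    3
LCS length = dp[6][5] = 3

3


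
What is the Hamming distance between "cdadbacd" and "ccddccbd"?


Comparing "cdadbacd" and "ccddccbd" position by position:
  Position 0: 'c' vs 'c' => same
  Position 1: 'd' vs 'c' => differ
  Position 2: 'a' vs 'd' => differ
  Position 3: 'd' vs 'd' => same
  Position 4: 'b' vs 'c' => differ
  Position 5: 'a' vs 'c' => differ
  Position 6: 'c' vs 'b' => differ
  Position 7: 'd' vs 'd' => same
Total differences (Hamming distance): 5

5
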